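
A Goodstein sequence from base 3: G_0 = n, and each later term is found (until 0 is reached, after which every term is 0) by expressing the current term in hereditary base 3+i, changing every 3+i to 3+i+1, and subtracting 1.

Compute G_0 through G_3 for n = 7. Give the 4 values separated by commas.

G_0=7  [base 3] 2·3 + 1  →[3↦4]→  2·4 + 1 = 9  −1 ⇒ G_1=8
G_1=8  [base 4] 2·4  →[4↦5]→  2·5 = 10  −1 ⇒ G_2=9
G_2=9  [base 5] 5 + 4  →[5↦6]→  6 + 4 = 10  −1 ⇒ G_3=9

7, 8, 9, 9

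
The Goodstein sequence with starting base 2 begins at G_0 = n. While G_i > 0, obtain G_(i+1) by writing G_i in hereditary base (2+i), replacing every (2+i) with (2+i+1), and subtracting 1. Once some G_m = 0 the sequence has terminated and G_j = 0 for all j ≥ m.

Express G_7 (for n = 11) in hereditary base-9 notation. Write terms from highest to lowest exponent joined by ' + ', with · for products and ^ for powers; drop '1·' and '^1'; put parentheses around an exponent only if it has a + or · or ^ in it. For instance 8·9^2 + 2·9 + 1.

G_0 = 11. HB_2(11) = 2^(2 + 1) + 2 + 1. Bump = 85. G_1 = 84.
G_1 = 84. HB_3(84) = 3^(3 + 1) + 3. Bump = 1028. G_2 = 1027.
G_2 = 1027. HB_4(1027) = 4^(4 + 1) + 3. Bump = 15628. G_3 = 15627.
G_3 = 15627. HB_5(15627) = 5^(5 + 1) + 2. Bump = 279938. G_4 = 279937.
G_4 = 279937. HB_6(279937) = 6^(6 + 1) + 1. Bump = 5764802. G_5 = 5764801.
G_5 = 5764801. HB_7(5764801) = 7^(7 + 1). Bump = 134217728. G_6 = 134217727.
G_6 = 134217727. HB_8(134217727) = 7·8^8 + 7·8^7 + 7·8^6 + 7·8^5 + 7·8^4 + 7·8^3 + 7·8^2 + 7·8 + 7. Bump = 2749609303. G_7 = 2749609302.

7·9^9 + 7·9^7 + 7·9^6 + 7·9^5 + 7·9^4 + 7·9^3 + 7·9^2 + 7·9 + 6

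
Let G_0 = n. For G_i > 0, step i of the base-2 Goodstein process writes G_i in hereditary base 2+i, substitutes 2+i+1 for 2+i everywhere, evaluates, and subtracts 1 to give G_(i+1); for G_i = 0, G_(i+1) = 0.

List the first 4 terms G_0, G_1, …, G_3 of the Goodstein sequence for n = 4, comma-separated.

4, 26, 41, 60

G_0=4  [base 2] 2^2  →[2↦3]→  3^3 = 27  −1 ⇒ G_1=26
G_1=26  [base 3] 2·3^2 + 2·3 + 2  →[3↦4]→  2·4^2 + 2·4 + 2 = 42  −1 ⇒ G_2=41
G_2=41  [base 4] 2·4^2 + 2·4 + 1  →[4↦5]→  2·5^2 + 2·5 + 1 = 61  −1 ⇒ G_3=60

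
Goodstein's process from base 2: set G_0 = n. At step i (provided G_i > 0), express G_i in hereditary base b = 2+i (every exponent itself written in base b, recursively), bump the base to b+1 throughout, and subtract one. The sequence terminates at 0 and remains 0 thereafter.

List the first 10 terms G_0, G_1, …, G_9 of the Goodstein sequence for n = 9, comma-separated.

(0) 9|_2 = 2^(2 + 1) + 1 ↦ 3^(3 + 1) + 1|_3 = 82 ⇒ 81
(1) 81|_3 = 3^(3 + 1) ↦ 4^(4 + 1)|_4 = 1024 ⇒ 1023
(2) 1023|_4 = 3·4^4 + 3·4^3 + 3·4^2 + 3·4 + 3 ↦ 3·5^5 + 3·5^3 + 3·5^2 + 3·5 + 3|_5 = 9843 ⇒ 9842
(3) 9842|_5 = 3·5^5 + 3·5^3 + 3·5^2 + 3·5 + 2 ↦ 3·6^6 + 3·6^3 + 3·6^2 + 3·6 + 2|_6 = 140744 ⇒ 140743
(4) 140743|_6 = 3·6^6 + 3·6^3 + 3·6^2 + 3·6 + 1 ↦ 3·7^7 + 3·7^3 + 3·7^2 + 3·7 + 1|_7 = 2471827 ⇒ 2471826
(5) 2471826|_7 = 3·7^7 + 3·7^3 + 3·7^2 + 3·7 ↦ 3·8^8 + 3·8^3 + 3·8^2 + 3·8|_8 = 50333400 ⇒ 50333399
(6) 50333399|_8 = 3·8^8 + 3·8^3 + 3·8^2 + 2·8 + 7 ↦ 3·9^9 + 3·9^3 + 3·9^2 + 2·9 + 7|_9 = 1162263922 ⇒ 1162263921
(7) 1162263921|_9 = 3·9^9 + 3·9^3 + 3·9^2 + 2·9 + 6 ↦ 3·10^10 + 3·10^3 + 3·10^2 + 2·10 + 6|_10 = 30000003326 ⇒ 30000003325
(8) 30000003325|_10 = 3·10^10 + 3·10^3 + 3·10^2 + 2·10 + 5 ↦ 3·11^11 + 3·11^3 + 3·11^2 + 2·11 + 5|_11 = 855935016216 ⇒ 855935016215

9, 81, 1023, 9842, 140743, 2471826, 50333399, 1162263921, 30000003325, 855935016215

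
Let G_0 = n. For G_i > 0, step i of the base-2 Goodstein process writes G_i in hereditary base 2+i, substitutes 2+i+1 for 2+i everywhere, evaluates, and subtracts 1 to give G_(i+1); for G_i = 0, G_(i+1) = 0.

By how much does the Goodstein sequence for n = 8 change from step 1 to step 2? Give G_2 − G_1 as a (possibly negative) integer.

473

G_0=8  [base 2] 2^(2 + 1)  →[2↦3]→  3^(3 + 1) = 81  −1 ⇒ G_1=80
G_1=80  [base 3] 2·3^3 + 2·3^2 + 2·3 + 2  →[3↦4]→  2·4^4 + 2·4^2 + 2·4 + 2 = 554  −1 ⇒ G_2=553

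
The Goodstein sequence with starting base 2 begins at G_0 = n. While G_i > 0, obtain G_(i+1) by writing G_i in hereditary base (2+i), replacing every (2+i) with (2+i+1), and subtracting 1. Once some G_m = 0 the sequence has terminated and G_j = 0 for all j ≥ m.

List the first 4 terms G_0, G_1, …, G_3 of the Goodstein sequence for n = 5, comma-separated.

5 —HB2→ 2^2 + 1 —bump→ 3^3 + 1 = 28 —(−1)→ 27
27 —HB3→ 3^3 —bump→ 4^4 = 256 —(−1)→ 255
255 —HB4→ 3·4^3 + 3·4^2 + 3·4 + 3 —bump→ 3·5^3 + 3·5^2 + 3·5 + 3 = 468 —(−1)→ 467

5, 27, 255, 467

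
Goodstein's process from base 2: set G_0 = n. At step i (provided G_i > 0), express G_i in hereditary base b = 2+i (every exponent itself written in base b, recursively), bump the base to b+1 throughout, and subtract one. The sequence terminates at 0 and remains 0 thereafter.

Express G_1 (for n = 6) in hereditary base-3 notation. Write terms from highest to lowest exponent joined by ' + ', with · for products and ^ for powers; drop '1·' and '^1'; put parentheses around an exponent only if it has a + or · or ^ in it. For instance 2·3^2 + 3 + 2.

G_0 = 6. HB_2(6) = 2^2 + 2. Bump = 30. G_1 = 29.
G_1 = 29. HB_3(29) = 3^3 + 2. Bump = 258. G_2 = 257.

3^3 + 2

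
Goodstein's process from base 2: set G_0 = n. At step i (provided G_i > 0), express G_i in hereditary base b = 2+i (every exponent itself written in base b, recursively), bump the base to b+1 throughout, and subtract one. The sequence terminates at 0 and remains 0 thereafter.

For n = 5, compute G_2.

G_0 = 5. HB_2(5) = 2^2 + 1. Bump = 28. G_1 = 27.
G_1 = 27. HB_3(27) = 3^3. Bump = 256. G_2 = 255.
G_2 = 255. HB_4(255) = 3·4^3 + 3·4^2 + 3·4 + 3. Bump = 468. G_3 = 467.

255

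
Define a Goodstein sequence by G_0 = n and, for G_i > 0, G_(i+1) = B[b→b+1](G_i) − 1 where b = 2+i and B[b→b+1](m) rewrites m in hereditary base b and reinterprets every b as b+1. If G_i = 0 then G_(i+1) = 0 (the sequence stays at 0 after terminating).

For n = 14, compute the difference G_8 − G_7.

step 0: 14 = 2^(2 + 1) + 2^2 + 2; sub 3 for 2: 3^(3 + 1) + 3^3 + 3; = 111; G_1 = 111−1 = 110
step 1: 110 = 3^(3 + 1) + 3^3 + 2; sub 4 for 3: 4^(4 + 1) + 4^4 + 2; = 1282; G_2 = 1282−1 = 1281
step 2: 1281 = 4^(4 + 1) + 4^4 + 1; sub 5 for 4: 5^(5 + 1) + 5^5 + 1; = 18751; G_3 = 18751−1 = 18750
step 3: 18750 = 5^(5 + 1) + 5^5; sub 6 for 5: 6^(6 + 1) + 6^6; = 326592; G_4 = 326592−1 = 326591
step 4: 326591 = 6^(6 + 1) + 5·6^5 + 5·6^4 + 5·6^3 + 5·6^2 + 5·6 + 5; sub 7 for 6: 7^(7 + 1) + 5·7^5 + 5·7^4 + 5·7^3 + 5·7^2 + 5·7 + 5; = 5862841; G_5 = 5862841−1 = 5862840
step 5: 5862840 = 7^(7 + 1) + 5·7^5 + 5·7^4 + 5·7^3 + 5·7^2 + 5·7 + 4; sub 8 for 7: 8^(8 + 1) + 5·8^5 + 5·8^4 + 5·8^3 + 5·8^2 + 5·8 + 4; = 134404972; G_6 = 134404972−1 = 134404971
step 6: 134404971 = 8^(8 + 1) + 5·8^5 + 5·8^4 + 5·8^3 + 5·8^2 + 5·8 + 3; sub 9 for 8: 9^(9 + 1) + 5·9^5 + 5·9^4 + 5·9^3 + 5·9^2 + 5·9 + 3; = 3487116549; G_7 = 3487116549−1 = 3487116548
step 7: 3487116548 = 9^(9 + 1) + 5·9^5 + 5·9^4 + 5·9^3 + 5·9^2 + 5·9 + 2; sub 10 for 9: 10^(10 + 1) + 5·10^5 + 5·10^4 + 5·10^3 + 5·10^2 + 5·10 + 2; = 100000555552; G_8 = 100000555552−1 = 100000555551

96513439003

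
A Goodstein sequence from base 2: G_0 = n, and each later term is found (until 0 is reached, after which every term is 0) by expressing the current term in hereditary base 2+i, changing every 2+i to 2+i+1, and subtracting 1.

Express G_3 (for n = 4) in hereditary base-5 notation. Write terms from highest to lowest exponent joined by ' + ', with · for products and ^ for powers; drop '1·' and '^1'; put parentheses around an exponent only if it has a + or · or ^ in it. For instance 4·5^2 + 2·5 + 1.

base 2: 4 = 2^2; at 3: 3^3 = 27; next = 26
base 3: 26 = 2·3^2 + 2·3 + 2; at 4: 2·4^2 + 2·4 + 2 = 42; next = 41
base 4: 41 = 2·4^2 + 2·4 + 1; at 5: 2·5^2 + 2·5 + 1 = 61; next = 60
base 5: 60 = 2·5^2 + 2·5; at 6: 2·6^2 + 2·6 = 84; next = 83

2·5^2 + 2·5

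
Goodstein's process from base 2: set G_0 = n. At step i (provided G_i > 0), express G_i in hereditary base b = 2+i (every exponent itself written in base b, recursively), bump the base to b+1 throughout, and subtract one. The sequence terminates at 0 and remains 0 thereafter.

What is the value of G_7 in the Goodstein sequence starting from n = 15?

[0] 15 ≡ 2^(2 + 1) + 2^2 + 2 + 1 (base 2). Lift 3: 112. −1: 111.
[1] 111 ≡ 3^(3 + 1) + 3^3 + 3 (base 3). Lift 4: 1284. −1: 1283.
[2] 1283 ≡ 4^(4 + 1) + 4^4 + 3 (base 4). Lift 5: 18753. −1: 18752.
[3] 18752 ≡ 5^(5 + 1) + 5^5 + 2 (base 5). Lift 6: 326594. −1: 326593.
[4] 326593 ≡ 6^(6 + 1) + 6^6 + 1 (base 6). Lift 7: 6588345. −1: 6588344.
[5] 6588344 ≡ 7^(7 + 1) + 7^7 (base 7). Lift 8: 150994944. −1: 150994943.
[6] 150994943 ≡ 8^(8 + 1) + 7·8^7 + 7·8^6 + 7·8^5 + 7·8^4 + 7·8^3 + 7·8^2 + 7·8 + 7 (base 8). Lift 9: 3524450281. −1: 3524450280.
[7] 3524450280 ≡ 9^(9 + 1) + 7·9^7 + 7·9^6 + 7·9^5 + 7·9^4 + 7·9^3 + 7·9^2 + 7·9 + 6 (base 9). Lift 10: 100077777776. −1: 100077777775.

3524450280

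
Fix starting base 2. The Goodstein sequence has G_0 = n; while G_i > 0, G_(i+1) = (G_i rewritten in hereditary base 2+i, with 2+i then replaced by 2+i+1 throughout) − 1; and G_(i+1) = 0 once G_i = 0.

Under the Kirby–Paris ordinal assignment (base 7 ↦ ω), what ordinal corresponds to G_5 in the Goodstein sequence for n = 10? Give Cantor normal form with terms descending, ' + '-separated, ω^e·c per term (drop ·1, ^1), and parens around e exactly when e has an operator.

ω^ω·5 + ω^5·5 + ω^4·5 + ω^3·5 + ω^2·5 + ω·5 + 4

G_0 = 10. HB_2(10) = 2^(2 + 1) + 2. Bump = 84. G_1 = 83.
G_1 = 83. HB_3(83) = 3^(3 + 1) + 2. Bump = 1026. G_2 = 1025.
G_2 = 1025. HB_4(1025) = 4^(4 + 1) + 1. Bump = 15626. G_3 = 15625.
G_3 = 15625. HB_5(15625) = 5^(5 + 1). Bump = 279936. G_4 = 279935.
G_4 = 279935. HB_6(279935) = 5·6^6 + 5·6^5 + 5·6^4 + 5·6^3 + 5·6^2 + 5·6 + 5. Bump = 4215755. G_5 = 4215754.
G_5 = 4215754. HB_7(4215754) = 5·7^7 + 5·7^5 + 5·7^4 + 5·7^3 + 5·7^2 + 5·7 + 4. Bump = 84073324. G_6 = 84073323.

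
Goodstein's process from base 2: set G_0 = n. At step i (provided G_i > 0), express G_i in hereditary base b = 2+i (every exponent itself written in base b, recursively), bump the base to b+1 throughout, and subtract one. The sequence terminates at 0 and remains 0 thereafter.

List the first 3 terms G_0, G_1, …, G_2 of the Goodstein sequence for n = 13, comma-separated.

13, 108, 1279

G_0=13  [base 2] 2^(2 + 1) + 2^2 + 1  →[2↦3]→  3^(3 + 1) + 3^3 + 1 = 109  −1 ⇒ G_1=108
G_1=108  [base 3] 3^(3 + 1) + 3^3  →[3↦4]→  4^(4 + 1) + 4^4 = 1280  −1 ⇒ G_2=1279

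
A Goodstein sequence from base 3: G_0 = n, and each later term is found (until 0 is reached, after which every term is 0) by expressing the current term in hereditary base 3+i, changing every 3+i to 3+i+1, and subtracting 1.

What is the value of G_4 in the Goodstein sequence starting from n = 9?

[0] 9 ≡ 3^2 (base 3). Lift 4: 16. −1: 15.
[1] 15 ≡ 3·4 + 3 (base 4). Lift 5: 18. −1: 17.
[2] 17 ≡ 3·5 + 2 (base 5). Lift 6: 20. −1: 19.
[3] 19 ≡ 3·6 + 1 (base 6). Lift 7: 22. −1: 21.

21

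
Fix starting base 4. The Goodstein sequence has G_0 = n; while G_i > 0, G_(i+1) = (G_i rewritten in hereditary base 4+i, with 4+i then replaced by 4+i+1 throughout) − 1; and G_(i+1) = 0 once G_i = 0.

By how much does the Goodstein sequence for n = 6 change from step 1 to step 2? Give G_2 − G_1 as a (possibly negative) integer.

base 4: 6 = 4 + 2; at 5: 5 + 2 = 7; next = 6
base 5: 6 = 5 + 1; at 6: 6 + 1 = 7; next = 6

0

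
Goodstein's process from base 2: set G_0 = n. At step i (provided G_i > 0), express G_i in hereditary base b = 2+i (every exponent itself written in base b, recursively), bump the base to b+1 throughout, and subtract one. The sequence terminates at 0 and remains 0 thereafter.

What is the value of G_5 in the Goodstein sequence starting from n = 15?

6588344

G_0 = 15. HB_2(15) = 2^(2 + 1) + 2^2 + 2 + 1. Bump = 112. G_1 = 111.
G_1 = 111. HB_3(111) = 3^(3 + 1) + 3^3 + 3. Bump = 1284. G_2 = 1283.
G_2 = 1283. HB_4(1283) = 4^(4 + 1) + 4^4 + 3. Bump = 18753. G_3 = 18752.
G_3 = 18752. HB_5(18752) = 5^(5 + 1) + 5^5 + 2. Bump = 326594. G_4 = 326593.
G_4 = 326593. HB_6(326593) = 6^(6 + 1) + 6^6 + 1. Bump = 6588345. G_5 = 6588344.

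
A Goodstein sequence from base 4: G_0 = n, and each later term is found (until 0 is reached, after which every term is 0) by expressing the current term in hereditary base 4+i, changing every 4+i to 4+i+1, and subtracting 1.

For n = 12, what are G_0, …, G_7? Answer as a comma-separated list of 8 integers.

i=0: 12 = 3·4 (b=4); 4→5: 3·5 = 15; 15−1 = 14
i=1: 14 = 2·5 + 4 (b=5); 5→6: 2·6 + 4 = 16; 16−1 = 15
i=2: 15 = 2·6 + 3 (b=6); 6→7: 2·7 + 3 = 17; 17−1 = 16
i=3: 16 = 2·7 + 2 (b=7); 7→8: 2·8 + 2 = 18; 18−1 = 17
i=4: 17 = 2·8 + 1 (b=8); 8→9: 2·9 + 1 = 19; 19−1 = 18
i=5: 18 = 2·9 (b=9); 9→10: 2·10 = 20; 20−1 = 19
i=6: 19 = 10 + 9 (b=10); 10→11: 11 + 9 = 20; 20−1 = 19

12, 14, 15, 16, 17, 18, 19, 19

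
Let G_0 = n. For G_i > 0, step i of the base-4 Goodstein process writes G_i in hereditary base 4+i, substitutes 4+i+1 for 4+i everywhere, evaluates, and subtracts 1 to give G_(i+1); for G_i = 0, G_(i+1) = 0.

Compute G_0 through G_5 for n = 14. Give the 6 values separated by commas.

14, 16, 18, 20, 21, 22

[0] 14 ≡ 3·4 + 2 (base 4). Lift 5: 17. −1: 16.
[1] 16 ≡ 3·5 + 1 (base 5). Lift 6: 19. −1: 18.
[2] 18 ≡ 3·6 (base 6). Lift 7: 21. −1: 20.
[3] 20 ≡ 2·7 + 6 (base 7). Lift 8: 22. −1: 21.
[4] 21 ≡ 2·8 + 5 (base 8). Lift 9: 23. −1: 22.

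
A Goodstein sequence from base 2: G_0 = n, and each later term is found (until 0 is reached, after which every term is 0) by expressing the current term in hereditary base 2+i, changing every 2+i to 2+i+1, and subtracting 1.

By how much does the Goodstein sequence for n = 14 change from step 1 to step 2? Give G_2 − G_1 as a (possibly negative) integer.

1171

step 0: 14 = 2^(2 + 1) + 2^2 + 2; sub 3 for 2: 3^(3 + 1) + 3^3 + 3; = 111; G_1 = 111−1 = 110
step 1: 110 = 3^(3 + 1) + 3^3 + 2; sub 4 for 3: 4^(4 + 1) + 4^4 + 2; = 1282; G_2 = 1282−1 = 1281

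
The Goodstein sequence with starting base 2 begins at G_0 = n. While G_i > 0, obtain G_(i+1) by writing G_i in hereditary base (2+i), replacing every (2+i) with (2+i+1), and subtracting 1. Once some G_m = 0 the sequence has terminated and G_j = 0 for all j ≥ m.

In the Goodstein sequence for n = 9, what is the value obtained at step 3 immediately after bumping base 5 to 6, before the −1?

140744

G_0 = 9. HB_2(9) = 2^(2 + 1) + 1. Bump = 82. G_1 = 81.
G_1 = 81. HB_3(81) = 3^(3 + 1). Bump = 1024. G_2 = 1023.
G_2 = 1023. HB_4(1023) = 3·4^4 + 3·4^3 + 3·4^2 + 3·4 + 3. Bump = 9843. G_3 = 9842.
G_3 = 9842. HB_5(9842) = 3·5^5 + 3·5^3 + 3·5^2 + 3·5 + 2. Bump = 140744. G_4 = 140743.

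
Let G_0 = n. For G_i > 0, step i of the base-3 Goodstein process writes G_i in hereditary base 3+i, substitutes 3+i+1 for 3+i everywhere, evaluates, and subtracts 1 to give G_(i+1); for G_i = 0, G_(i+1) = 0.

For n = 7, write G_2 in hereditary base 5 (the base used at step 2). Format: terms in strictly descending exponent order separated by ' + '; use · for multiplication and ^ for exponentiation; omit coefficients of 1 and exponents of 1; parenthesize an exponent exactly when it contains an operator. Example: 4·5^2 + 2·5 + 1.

G_0=7  [base 3] 2·3 + 1  →[3↦4]→  2·4 + 1 = 9  −1 ⇒ G_1=8
G_1=8  [base 4] 2·4  →[4↦5]→  2·5 = 10  −1 ⇒ G_2=9
G_2=9  [base 5] 5 + 4  →[5↦6]→  6 + 4 = 10  −1 ⇒ G_3=9

5 + 4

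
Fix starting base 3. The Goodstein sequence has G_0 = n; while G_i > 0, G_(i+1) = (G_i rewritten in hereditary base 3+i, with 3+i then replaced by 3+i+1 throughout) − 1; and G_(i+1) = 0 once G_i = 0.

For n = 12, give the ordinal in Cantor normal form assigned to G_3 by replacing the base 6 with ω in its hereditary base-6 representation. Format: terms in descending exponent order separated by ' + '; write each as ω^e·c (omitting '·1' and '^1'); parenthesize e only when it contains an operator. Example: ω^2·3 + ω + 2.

ω^2 + 1

base 3: 12 = 3^2 + 3; at 4: 4^2 + 4 = 20; next = 19
base 4: 19 = 4^2 + 3; at 5: 5^2 + 3 = 28; next = 27
base 5: 27 = 5^2 + 2; at 6: 6^2 + 2 = 38; next = 37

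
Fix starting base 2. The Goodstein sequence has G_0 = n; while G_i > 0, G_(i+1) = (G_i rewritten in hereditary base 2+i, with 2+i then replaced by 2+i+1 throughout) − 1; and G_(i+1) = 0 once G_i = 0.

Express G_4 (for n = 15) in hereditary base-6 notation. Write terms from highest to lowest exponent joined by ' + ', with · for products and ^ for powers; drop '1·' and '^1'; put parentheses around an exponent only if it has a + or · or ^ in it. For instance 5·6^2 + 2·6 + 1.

6^(6 + 1) + 6^6 + 1

step 0: 15 = 2^(2 + 1) + 2^2 + 2 + 1; sub 3 for 2: 3^(3 + 1) + 3^3 + 3 + 1; = 112; G_1 = 112−1 = 111
step 1: 111 = 3^(3 + 1) + 3^3 + 3; sub 4 for 3: 4^(4 + 1) + 4^4 + 4; = 1284; G_2 = 1284−1 = 1283
step 2: 1283 = 4^(4 + 1) + 4^4 + 3; sub 5 for 4: 5^(5 + 1) + 5^5 + 3; = 18753; G_3 = 18753−1 = 18752
step 3: 18752 = 5^(5 + 1) + 5^5 + 2; sub 6 for 5: 6^(6 + 1) + 6^6 + 2; = 326594; G_4 = 326594−1 = 326593
step 4: 326593 = 6^(6 + 1) + 6^6 + 1; sub 7 for 6: 7^(7 + 1) + 7^7 + 1; = 6588345; G_5 = 6588345−1 = 6588344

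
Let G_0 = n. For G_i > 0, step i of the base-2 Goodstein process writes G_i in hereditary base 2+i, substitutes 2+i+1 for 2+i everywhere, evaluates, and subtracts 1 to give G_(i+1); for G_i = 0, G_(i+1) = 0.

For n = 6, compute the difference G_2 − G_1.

228

step 0: 6 = 2^2 + 2; sub 3 for 2: 3^3 + 3; = 30; G_1 = 30−1 = 29
step 1: 29 = 3^3 + 2; sub 4 for 3: 4^4 + 2; = 258; G_2 = 258−1 = 257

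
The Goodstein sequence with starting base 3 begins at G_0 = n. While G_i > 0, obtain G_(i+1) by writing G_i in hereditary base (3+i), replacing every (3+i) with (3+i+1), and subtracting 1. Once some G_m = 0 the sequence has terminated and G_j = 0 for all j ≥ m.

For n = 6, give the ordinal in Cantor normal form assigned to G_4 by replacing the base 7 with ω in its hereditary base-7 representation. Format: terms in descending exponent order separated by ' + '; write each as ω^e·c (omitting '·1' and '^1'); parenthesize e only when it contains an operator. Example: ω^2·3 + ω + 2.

G_0 = 6. HB_3(6) = 2·3. Bump = 8. G_1 = 7.
G_1 = 7. HB_4(7) = 4 + 3. Bump = 8. G_2 = 7.
G_2 = 7. HB_5(7) = 5 + 2. Bump = 8. G_3 = 7.
G_3 = 7. HB_6(7) = 6 + 1. Bump = 8. G_4 = 7.
G_4 = 7. HB_7(7) = 7. Bump = 8. G_5 = 7.

ω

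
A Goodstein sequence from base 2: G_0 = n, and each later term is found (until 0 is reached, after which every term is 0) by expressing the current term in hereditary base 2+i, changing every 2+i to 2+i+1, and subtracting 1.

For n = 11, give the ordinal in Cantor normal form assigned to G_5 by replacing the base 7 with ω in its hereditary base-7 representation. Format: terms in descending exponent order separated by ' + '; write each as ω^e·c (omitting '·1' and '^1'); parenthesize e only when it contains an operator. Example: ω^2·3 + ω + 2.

G_0=11  [base 2] 2^(2 + 1) + 2 + 1  →[2↦3]→  3^(3 + 1) + 3 + 1 = 85  −1 ⇒ G_1=84
G_1=84  [base 3] 3^(3 + 1) + 3  →[3↦4]→  4^(4 + 1) + 4 = 1028  −1 ⇒ G_2=1027
G_2=1027  [base 4] 4^(4 + 1) + 3  →[4↦5]→  5^(5 + 1) + 3 = 15628  −1 ⇒ G_3=15627
G_3=15627  [base 5] 5^(5 + 1) + 2  →[5↦6]→  6^(6 + 1) + 2 = 279938  −1 ⇒ G_4=279937
G_4=279937  [base 6] 6^(6 + 1) + 1  →[6↦7]→  7^(7 + 1) + 1 = 5764802  −1 ⇒ G_5=5764801

ω^(ω + 1)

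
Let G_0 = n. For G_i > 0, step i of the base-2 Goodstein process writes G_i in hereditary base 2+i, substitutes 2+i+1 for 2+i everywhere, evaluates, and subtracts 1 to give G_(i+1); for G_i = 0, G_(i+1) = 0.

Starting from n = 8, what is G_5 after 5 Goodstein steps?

G_0 = 8. HB_2(8) = 2^(2 + 1). Bump = 81. G_1 = 80.
G_1 = 80. HB_3(80) = 2·3^3 + 2·3^2 + 2·3 + 2. Bump = 554. G_2 = 553.
G_2 = 553. HB_4(553) = 2·4^4 + 2·4^2 + 2·4 + 1. Bump = 6311. G_3 = 6310.
G_3 = 6310. HB_5(6310) = 2·5^5 + 2·5^2 + 2·5. Bump = 93396. G_4 = 93395.
G_4 = 93395. HB_6(93395) = 2·6^6 + 2·6^2 + 6 + 5. Bump = 1647196. G_5 = 1647195.
G_5 = 1647195. HB_7(1647195) = 2·7^7 + 2·7^2 + 7 + 4. Bump = 33554572. G_6 = 33554571.

1647195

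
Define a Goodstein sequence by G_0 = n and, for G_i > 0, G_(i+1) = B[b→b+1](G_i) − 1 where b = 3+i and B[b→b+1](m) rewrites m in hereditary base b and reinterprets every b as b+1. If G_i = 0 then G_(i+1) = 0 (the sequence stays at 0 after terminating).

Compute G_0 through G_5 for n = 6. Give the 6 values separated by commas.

6, 7, 7, 7, 7, 7

G_0=6  [base 3] 2·3  →[3↦4]→  2·4 = 8  −1 ⇒ G_1=7
G_1=7  [base 4] 4 + 3  →[4↦5]→  5 + 3 = 8  −1 ⇒ G_2=7
G_2=7  [base 5] 5 + 2  →[5↦6]→  6 + 2 = 8  −1 ⇒ G_3=7
G_3=7  [base 6] 6 + 1  →[6↦7]→  7 + 1 = 8  −1 ⇒ G_4=7
G_4=7  [base 7] 7  →[7↦8]→  8 = 8  −1 ⇒ G_5=7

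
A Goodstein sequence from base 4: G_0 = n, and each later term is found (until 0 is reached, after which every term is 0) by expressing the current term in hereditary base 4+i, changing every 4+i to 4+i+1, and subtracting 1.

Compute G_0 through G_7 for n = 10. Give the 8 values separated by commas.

10, 11, 12, 13, 13, 13, 13, 13

i=0: 10 = 2·4 + 2 (b=4); 4→5: 2·5 + 2 = 12; 12−1 = 11
i=1: 11 = 2·5 + 1 (b=5); 5→6: 2·6 + 1 = 13; 13−1 = 12
i=2: 12 = 2·6 (b=6); 6→7: 2·7 = 14; 14−1 = 13
i=3: 13 = 7 + 6 (b=7); 7→8: 8 + 6 = 14; 14−1 = 13
i=4: 13 = 8 + 5 (b=8); 8→9: 9 + 5 = 14; 14−1 = 13
i=5: 13 = 9 + 4 (b=9); 9→10: 10 + 4 = 14; 14−1 = 13
i=6: 13 = 10 + 3 (b=10); 10→11: 11 + 3 = 14; 14−1 = 13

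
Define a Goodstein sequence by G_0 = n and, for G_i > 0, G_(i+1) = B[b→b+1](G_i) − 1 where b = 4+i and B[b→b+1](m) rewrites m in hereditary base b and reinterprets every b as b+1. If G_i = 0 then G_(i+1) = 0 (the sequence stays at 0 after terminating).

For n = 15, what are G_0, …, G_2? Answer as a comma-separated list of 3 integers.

15, 17, 19

i=0: 15 = 3·4 + 3 (b=4); 4→5: 3·5 + 3 = 18; 18−1 = 17
i=1: 17 = 3·5 + 2 (b=5); 5→6: 3·6 + 2 = 20; 20−1 = 19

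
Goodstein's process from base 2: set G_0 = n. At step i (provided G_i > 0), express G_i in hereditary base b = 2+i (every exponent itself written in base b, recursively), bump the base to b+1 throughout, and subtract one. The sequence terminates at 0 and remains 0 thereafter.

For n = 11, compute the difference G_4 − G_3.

264310

[0] 11 ≡ 2^(2 + 1) + 2 + 1 (base 2). Lift 3: 85. −1: 84.
[1] 84 ≡ 3^(3 + 1) + 3 (base 3). Lift 4: 1028. −1: 1027.
[2] 1027 ≡ 4^(4 + 1) + 3 (base 4). Lift 5: 15628. −1: 15627.
[3] 15627 ≡ 5^(5 + 1) + 2 (base 5). Lift 6: 279938. −1: 279937.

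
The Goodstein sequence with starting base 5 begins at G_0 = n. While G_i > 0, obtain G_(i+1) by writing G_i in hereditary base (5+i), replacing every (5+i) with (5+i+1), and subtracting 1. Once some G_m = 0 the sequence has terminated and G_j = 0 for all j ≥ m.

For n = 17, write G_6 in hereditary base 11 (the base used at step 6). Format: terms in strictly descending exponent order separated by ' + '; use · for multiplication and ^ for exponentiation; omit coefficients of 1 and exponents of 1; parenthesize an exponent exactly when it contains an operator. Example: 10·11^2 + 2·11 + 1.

2·11 + 4

step 0: 17 = 3·5 + 2; sub 6 for 5: 3·6 + 2; = 20; G_1 = 20−1 = 19
step 1: 19 = 3·6 + 1; sub 7 for 6: 3·7 + 1; = 22; G_2 = 22−1 = 21
step 2: 21 = 3·7; sub 8 for 7: 3·8; = 24; G_3 = 24−1 = 23
step 3: 23 = 2·8 + 7; sub 9 for 8: 2·9 + 7; = 25; G_4 = 25−1 = 24
step 4: 24 = 2·9 + 6; sub 10 for 9: 2·10 + 6; = 26; G_5 = 26−1 = 25
step 5: 25 = 2·10 + 5; sub 11 for 10: 2·11 + 5; = 27; G_6 = 27−1 = 26
step 6: 26 = 2·11 + 4; sub 12 for 11: 2·12 + 4; = 28; G_7 = 28−1 = 27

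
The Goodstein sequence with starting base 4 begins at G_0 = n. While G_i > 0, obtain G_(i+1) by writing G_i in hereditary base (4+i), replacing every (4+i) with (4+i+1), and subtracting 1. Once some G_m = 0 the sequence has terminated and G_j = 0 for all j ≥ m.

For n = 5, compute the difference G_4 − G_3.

-1

base 4: 5 = 4 + 1; at 5: 5 + 1 = 6; next = 5
base 5: 5 = 5; at 6: 6 = 6; next = 5
base 6: 5 = 5; at 7: 5 = 5; next = 4
base 7: 4 = 4; at 8: 4 = 4; next = 3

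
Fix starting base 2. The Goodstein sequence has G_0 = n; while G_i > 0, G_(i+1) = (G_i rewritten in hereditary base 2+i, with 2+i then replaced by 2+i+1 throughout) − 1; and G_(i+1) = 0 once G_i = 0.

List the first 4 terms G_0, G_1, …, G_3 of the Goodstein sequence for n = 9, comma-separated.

base 2: 9 = 2^(2 + 1) + 1; at 3: 3^(3 + 1) + 1 = 82; next = 81
base 3: 81 = 3^(3 + 1); at 4: 4^(4 + 1) = 1024; next = 1023
base 4: 1023 = 3·4^4 + 3·4^3 + 3·4^2 + 3·4 + 3; at 5: 3·5^5 + 3·5^3 + 3·5^2 + 3·5 + 3 = 9843; next = 9842

9, 81, 1023, 9842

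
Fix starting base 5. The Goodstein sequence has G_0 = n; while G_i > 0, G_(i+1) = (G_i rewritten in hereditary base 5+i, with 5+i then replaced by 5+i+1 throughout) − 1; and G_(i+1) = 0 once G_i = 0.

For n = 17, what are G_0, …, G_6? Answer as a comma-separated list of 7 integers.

G_0=17  [base 5] 3·5 + 2  →[5↦6]→  3·6 + 2 = 20  −1 ⇒ G_1=19
G_1=19  [base 6] 3·6 + 1  →[6↦7]→  3·7 + 1 = 22  −1 ⇒ G_2=21
G_2=21  [base 7] 3·7  →[7↦8]→  3·8 = 24  −1 ⇒ G_3=23
G_3=23  [base 8] 2·8 + 7  →[8↦9]→  2·9 + 7 = 25  −1 ⇒ G_4=24
G_4=24  [base 9] 2·9 + 6  →[9↦10]→  2·10 + 6 = 26  −1 ⇒ G_5=25
G_5=25  [base 10] 2·10 + 5  →[10↦11]→  2·11 + 5 = 27  −1 ⇒ G_6=26

17, 19, 21, 23, 24, 25, 26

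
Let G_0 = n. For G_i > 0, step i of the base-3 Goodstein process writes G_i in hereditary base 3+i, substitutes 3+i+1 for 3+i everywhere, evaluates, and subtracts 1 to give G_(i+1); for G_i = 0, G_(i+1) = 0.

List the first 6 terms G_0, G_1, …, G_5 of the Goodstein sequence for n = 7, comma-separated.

G_0=7  [base 3] 2·3 + 1  →[3↦4]→  2·4 + 1 = 9  −1 ⇒ G_1=8
G_1=8  [base 4] 2·4  →[4↦5]→  2·5 = 10  −1 ⇒ G_2=9
G_2=9  [base 5] 5 + 4  →[5↦6]→  6 + 4 = 10  −1 ⇒ G_3=9
G_3=9  [base 6] 6 + 3  →[6↦7]→  7 + 3 = 10  −1 ⇒ G_4=9
G_4=9  [base 7] 7 + 2  →[7↦8]→  8 + 2 = 10  −1 ⇒ G_5=9

7, 8, 9, 9, 9, 9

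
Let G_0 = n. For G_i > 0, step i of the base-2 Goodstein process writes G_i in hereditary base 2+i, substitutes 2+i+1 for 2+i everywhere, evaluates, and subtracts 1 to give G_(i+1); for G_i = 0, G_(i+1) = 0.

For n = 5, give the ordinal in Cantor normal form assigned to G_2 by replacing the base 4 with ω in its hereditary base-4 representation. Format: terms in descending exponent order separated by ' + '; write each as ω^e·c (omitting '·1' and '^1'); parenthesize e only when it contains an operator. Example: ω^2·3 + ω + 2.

(0) 5|_2 = 2^2 + 1 ↦ 3^3 + 1|_3 = 28 ⇒ 27
(1) 27|_3 = 3^3 ↦ 4^4|_4 = 256 ⇒ 255
(2) 255|_4 = 3·4^3 + 3·4^2 + 3·4 + 3 ↦ 3·5^3 + 3·5^2 + 3·5 + 3|_5 = 468 ⇒ 467

ω^3·3 + ω^2·3 + ω·3 + 3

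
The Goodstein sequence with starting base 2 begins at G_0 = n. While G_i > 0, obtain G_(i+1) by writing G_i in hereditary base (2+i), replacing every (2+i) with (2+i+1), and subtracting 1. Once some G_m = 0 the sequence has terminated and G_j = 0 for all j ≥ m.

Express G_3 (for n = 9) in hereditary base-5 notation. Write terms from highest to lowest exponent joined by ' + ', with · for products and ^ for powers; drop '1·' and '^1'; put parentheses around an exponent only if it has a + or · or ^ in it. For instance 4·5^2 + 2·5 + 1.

i=0: 9 = 2^(2 + 1) + 1 (b=2); 2→3: 3^(3 + 1) + 1 = 82; 82−1 = 81
i=1: 81 = 3^(3 + 1) (b=3); 3→4: 4^(4 + 1) = 1024; 1024−1 = 1023
i=2: 1023 = 3·4^4 + 3·4^3 + 3·4^2 + 3·4 + 3 (b=4); 4→5: 3·5^5 + 3·5^3 + 3·5^2 + 3·5 + 3 = 9843; 9843−1 = 9842

3·5^5 + 3·5^3 + 3·5^2 + 3·5 + 2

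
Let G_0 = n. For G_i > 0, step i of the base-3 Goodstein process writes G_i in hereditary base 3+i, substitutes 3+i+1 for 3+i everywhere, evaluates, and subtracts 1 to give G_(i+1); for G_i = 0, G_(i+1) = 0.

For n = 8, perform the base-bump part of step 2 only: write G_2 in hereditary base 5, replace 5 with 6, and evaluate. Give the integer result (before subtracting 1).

(0) 8|_3 = 2·3 + 2 ↦ 2·4 + 2|_4 = 10 ⇒ 9
(1) 9|_4 = 2·4 + 1 ↦ 2·5 + 1|_5 = 11 ⇒ 10
(2) 10|_5 = 2·5 ↦ 2·6|_6 = 12 ⇒ 11

12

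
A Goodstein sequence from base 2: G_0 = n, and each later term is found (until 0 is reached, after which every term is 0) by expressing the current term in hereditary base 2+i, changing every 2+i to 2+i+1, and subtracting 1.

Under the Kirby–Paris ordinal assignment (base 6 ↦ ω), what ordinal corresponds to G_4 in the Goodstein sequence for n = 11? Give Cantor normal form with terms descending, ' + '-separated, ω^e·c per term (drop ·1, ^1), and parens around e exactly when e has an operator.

base 2: 11 = 2^(2 + 1) + 2 + 1; at 3: 3^(3 + 1) + 3 + 1 = 85; next = 84
base 3: 84 = 3^(3 + 1) + 3; at 4: 4^(4 + 1) + 4 = 1028; next = 1027
base 4: 1027 = 4^(4 + 1) + 3; at 5: 5^(5 + 1) + 3 = 15628; next = 15627
base 5: 15627 = 5^(5 + 1) + 2; at 6: 6^(6 + 1) + 2 = 279938; next = 279937

ω^(ω + 1) + 1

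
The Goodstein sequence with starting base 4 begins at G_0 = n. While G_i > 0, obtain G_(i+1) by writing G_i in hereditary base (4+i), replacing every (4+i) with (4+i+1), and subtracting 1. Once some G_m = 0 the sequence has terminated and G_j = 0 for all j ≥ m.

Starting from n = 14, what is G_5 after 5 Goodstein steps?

22

[0] 14 ≡ 3·4 + 2 (base 4). Lift 5: 17. −1: 16.
[1] 16 ≡ 3·5 + 1 (base 5). Lift 6: 19. −1: 18.
[2] 18 ≡ 3·6 (base 6). Lift 7: 21. −1: 20.
[3] 20 ≡ 2·7 + 6 (base 7). Lift 8: 22. −1: 21.
[4] 21 ≡ 2·8 + 5 (base 8). Lift 9: 23. −1: 22.
[5] 22 ≡ 2·9 + 4 (base 9). Lift 10: 24. −1: 23.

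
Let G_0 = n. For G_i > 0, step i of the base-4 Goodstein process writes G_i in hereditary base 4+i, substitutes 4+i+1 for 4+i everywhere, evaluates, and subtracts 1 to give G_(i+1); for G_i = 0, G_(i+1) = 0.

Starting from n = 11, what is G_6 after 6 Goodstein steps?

i=0: 11 = 2·4 + 3 (b=4); 4→5: 2·5 + 3 = 13; 13−1 = 12
i=1: 12 = 2·5 + 2 (b=5); 5→6: 2·6 + 2 = 14; 14−1 = 13
i=2: 13 = 2·6 + 1 (b=6); 6→7: 2·7 + 1 = 15; 15−1 = 14
i=3: 14 = 2·7 (b=7); 7→8: 2·8 = 16; 16−1 = 15
i=4: 15 = 8 + 7 (b=8); 8→9: 9 + 7 = 16; 16−1 = 15
i=5: 15 = 9 + 6 (b=9); 9→10: 10 + 6 = 16; 16−1 = 15
i=6: 15 = 10 + 5 (b=10); 10→11: 11 + 5 = 16; 16−1 = 15

15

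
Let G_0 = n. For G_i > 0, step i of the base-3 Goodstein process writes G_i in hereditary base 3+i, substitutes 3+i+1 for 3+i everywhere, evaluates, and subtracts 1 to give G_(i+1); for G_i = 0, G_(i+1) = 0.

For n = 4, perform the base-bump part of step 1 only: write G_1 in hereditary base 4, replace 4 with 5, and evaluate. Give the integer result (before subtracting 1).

5

step 0: 4 = 3 + 1; sub 4 for 3: 4 + 1; = 5; G_1 = 5−1 = 4
step 1: 4 = 4; sub 5 for 4: 5; = 5; G_2 = 5−1 = 4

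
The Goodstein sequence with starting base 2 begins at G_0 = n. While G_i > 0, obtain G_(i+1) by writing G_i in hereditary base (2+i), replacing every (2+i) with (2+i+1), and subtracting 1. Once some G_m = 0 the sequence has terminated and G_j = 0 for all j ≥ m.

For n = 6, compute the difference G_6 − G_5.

(0) 6|_2 = 2^2 + 2 ↦ 3^3 + 3|_3 = 30 ⇒ 29
(1) 29|_3 = 3^3 + 2 ↦ 4^4 + 2|_4 = 258 ⇒ 257
(2) 257|_4 = 4^4 + 1 ↦ 5^5 + 1|_5 = 3126 ⇒ 3125
(3) 3125|_5 = 5^5 ↦ 6^6|_6 = 46656 ⇒ 46655
(4) 46655|_6 = 5·6^5 + 5·6^4 + 5·6^3 + 5·6^2 + 5·6 + 5 ↦ 5·7^5 + 5·7^4 + 5·7^3 + 5·7^2 + 5·7 + 5|_7 = 98040 ⇒ 98039
(5) 98039|_7 = 5·7^5 + 5·7^4 + 5·7^3 + 5·7^2 + 5·7 + 4 ↦ 5·8^5 + 5·8^4 + 5·8^3 + 5·8^2 + 5·8 + 4|_8 = 187244 ⇒ 187243

89204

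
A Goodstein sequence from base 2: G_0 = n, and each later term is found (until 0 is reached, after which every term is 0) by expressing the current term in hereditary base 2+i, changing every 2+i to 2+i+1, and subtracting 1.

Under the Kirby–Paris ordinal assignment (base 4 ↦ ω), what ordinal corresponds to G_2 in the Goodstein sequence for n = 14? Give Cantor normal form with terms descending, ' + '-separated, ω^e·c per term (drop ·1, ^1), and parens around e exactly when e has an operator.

i=0: 14 = 2^(2 + 1) + 2^2 + 2 (b=2); 2→3: 3^(3 + 1) + 3^3 + 3 = 111; 111−1 = 110
i=1: 110 = 3^(3 + 1) + 3^3 + 2 (b=3); 3→4: 4^(4 + 1) + 4^4 + 2 = 1282; 1282−1 = 1281

ω^(ω + 1) + ω^ω + 1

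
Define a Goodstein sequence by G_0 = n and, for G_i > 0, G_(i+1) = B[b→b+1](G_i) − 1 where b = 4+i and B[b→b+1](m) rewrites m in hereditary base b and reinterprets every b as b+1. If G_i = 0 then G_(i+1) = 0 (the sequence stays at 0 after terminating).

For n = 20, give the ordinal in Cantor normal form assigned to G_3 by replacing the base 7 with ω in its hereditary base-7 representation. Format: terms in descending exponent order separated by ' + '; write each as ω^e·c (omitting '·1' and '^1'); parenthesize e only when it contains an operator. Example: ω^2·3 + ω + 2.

ω^2 + 2

i=0: 20 = 4^2 + 4 (b=4); 4→5: 5^2 + 5 = 30; 30−1 = 29
i=1: 29 = 5^2 + 4 (b=5); 5→6: 6^2 + 4 = 40; 40−1 = 39
i=2: 39 = 6^2 + 3 (b=6); 6→7: 7^2 + 3 = 52; 52−1 = 51
i=3: 51 = 7^2 + 2 (b=7); 7→8: 8^2 + 2 = 66; 66−1 = 65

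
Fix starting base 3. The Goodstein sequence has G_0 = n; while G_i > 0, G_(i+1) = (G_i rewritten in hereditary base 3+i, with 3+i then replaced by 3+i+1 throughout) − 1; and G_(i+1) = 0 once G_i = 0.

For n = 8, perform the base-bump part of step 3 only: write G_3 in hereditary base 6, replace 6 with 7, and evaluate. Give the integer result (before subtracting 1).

G_0=8  [base 3] 2·3 + 2  →[3↦4]→  2·4 + 2 = 10  −1 ⇒ G_1=9
G_1=9  [base 4] 2·4 + 1  →[4↦5]→  2·5 + 1 = 11  −1 ⇒ G_2=10
G_2=10  [base 5] 2·5  →[5↦6]→  2·6 = 12  −1 ⇒ G_3=11
G_3=11  [base 6] 6 + 5  →[6↦7]→  7 + 5 = 12  −1 ⇒ G_4=11

12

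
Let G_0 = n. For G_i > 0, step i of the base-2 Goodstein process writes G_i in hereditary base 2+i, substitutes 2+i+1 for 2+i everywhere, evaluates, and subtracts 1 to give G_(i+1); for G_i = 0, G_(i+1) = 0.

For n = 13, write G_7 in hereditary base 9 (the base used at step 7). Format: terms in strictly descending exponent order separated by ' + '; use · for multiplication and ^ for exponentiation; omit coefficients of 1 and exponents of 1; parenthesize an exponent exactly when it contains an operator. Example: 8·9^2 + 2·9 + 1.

9^(9 + 1) + 3·9^3 + 3·9^2 + 2·9 + 6

[0] 13 ≡ 2^(2 + 1) + 2^2 + 1 (base 2). Lift 3: 109. −1: 108.
[1] 108 ≡ 3^(3 + 1) + 3^3 (base 3). Lift 4: 1280. −1: 1279.
[2] 1279 ≡ 4^(4 + 1) + 3·4^3 + 3·4^2 + 3·4 + 3 (base 4). Lift 5: 16093. −1: 16092.
[3] 16092 ≡ 5^(5 + 1) + 3·5^3 + 3·5^2 + 3·5 + 2 (base 5). Lift 6: 280712. −1: 280711.
[4] 280711 ≡ 6^(6 + 1) + 3·6^3 + 3·6^2 + 3·6 + 1 (base 6). Lift 7: 5765999. −1: 5765998.
[5] 5765998 ≡ 7^(7 + 1) + 3·7^3 + 3·7^2 + 3·7 (base 7). Lift 8: 134219480. −1: 134219479.
[6] 134219479 ≡ 8^(8 + 1) + 3·8^3 + 3·8^2 + 2·8 + 7 (base 8). Lift 9: 3486786856. −1: 3486786855.
[7] 3486786855 ≡ 9^(9 + 1) + 3·9^3 + 3·9^2 + 2·9 + 6 (base 9). Lift 10: 100000003326. −1: 100000003325.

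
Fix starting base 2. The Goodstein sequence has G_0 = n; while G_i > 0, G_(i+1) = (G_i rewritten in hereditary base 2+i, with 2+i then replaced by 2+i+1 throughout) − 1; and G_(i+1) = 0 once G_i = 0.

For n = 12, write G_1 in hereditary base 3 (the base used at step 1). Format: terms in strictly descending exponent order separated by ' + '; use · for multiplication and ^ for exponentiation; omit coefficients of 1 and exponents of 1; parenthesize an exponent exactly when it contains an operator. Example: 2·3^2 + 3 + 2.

G_0 = 12. HB_2(12) = 2^(2 + 1) + 2^2. Bump = 108. G_1 = 107.
G_1 = 107. HB_3(107) = 3^(3 + 1) + 2·3^2 + 2·3 + 2. Bump = 1066. G_2 = 1065.

3^(3 + 1) + 2·3^2 + 2·3 + 2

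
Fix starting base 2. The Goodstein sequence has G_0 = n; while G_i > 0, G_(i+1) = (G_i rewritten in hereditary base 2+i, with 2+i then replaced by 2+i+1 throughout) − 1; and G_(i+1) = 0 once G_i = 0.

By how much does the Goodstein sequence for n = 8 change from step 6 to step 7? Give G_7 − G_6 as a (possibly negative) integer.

G_0 = 8. HB_2(8) = 2^(2 + 1). Bump = 81. G_1 = 80.
G_1 = 80. HB_3(80) = 2·3^3 + 2·3^2 + 2·3 + 2. Bump = 554. G_2 = 553.
G_2 = 553. HB_4(553) = 2·4^4 + 2·4^2 + 2·4 + 1. Bump = 6311. G_3 = 6310.
G_3 = 6310. HB_5(6310) = 2·5^5 + 2·5^2 + 2·5. Bump = 93396. G_4 = 93395.
G_4 = 93395. HB_6(93395) = 2·6^6 + 2·6^2 + 6 + 5. Bump = 1647196. G_5 = 1647195.
G_5 = 1647195. HB_7(1647195) = 2·7^7 + 2·7^2 + 7 + 4. Bump = 33554572. G_6 = 33554571.
G_6 = 33554571. HB_8(33554571) = 2·8^8 + 2·8^2 + 8 + 3. Bump = 774841152. G_7 = 774841151.

741286580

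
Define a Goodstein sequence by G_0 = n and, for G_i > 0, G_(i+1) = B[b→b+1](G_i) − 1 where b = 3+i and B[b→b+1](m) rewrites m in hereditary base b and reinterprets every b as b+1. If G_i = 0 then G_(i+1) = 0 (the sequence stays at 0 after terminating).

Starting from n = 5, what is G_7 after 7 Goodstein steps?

G_0 = 5. HB_3(5) = 3 + 2. Bump = 6. G_1 = 5.
G_1 = 5. HB_4(5) = 4 + 1. Bump = 6. G_2 = 5.
G_2 = 5. HB_5(5) = 5. Bump = 6. G_3 = 5.
G_3 = 5. HB_6(5) = 5. Bump = 5. G_4 = 4.
G_4 = 4. HB_7(4) = 4. Bump = 4. G_5 = 3.
G_5 = 3. HB_8(3) = 3. Bump = 3. G_6 = 2.
G_6 = 2. HB_9(2) = 2. Bump = 2. G_7 = 1.

1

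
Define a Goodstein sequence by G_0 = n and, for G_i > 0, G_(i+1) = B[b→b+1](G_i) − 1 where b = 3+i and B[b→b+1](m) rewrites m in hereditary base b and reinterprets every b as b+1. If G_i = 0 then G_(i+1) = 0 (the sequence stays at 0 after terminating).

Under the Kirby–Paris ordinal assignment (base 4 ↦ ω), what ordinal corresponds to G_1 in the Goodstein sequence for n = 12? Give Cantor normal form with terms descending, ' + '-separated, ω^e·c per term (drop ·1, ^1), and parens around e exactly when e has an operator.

G_0=12  [base 3] 3^2 + 3  →[3↦4]→  4^2 + 4 = 20  −1 ⇒ G_1=19
G_1=19  [base 4] 4^2 + 3  →[4↦5]→  5^2 + 3 = 28  −1 ⇒ G_2=27

ω^2 + 3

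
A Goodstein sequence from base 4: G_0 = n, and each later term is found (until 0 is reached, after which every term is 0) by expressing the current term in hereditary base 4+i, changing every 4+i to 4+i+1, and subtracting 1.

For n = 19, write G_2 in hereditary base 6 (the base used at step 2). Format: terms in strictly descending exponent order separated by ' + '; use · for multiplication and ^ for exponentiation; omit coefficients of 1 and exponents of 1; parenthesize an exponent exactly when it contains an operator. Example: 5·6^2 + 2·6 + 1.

G_0 = 19. HB_4(19) = 4^2 + 3. Bump = 28. G_1 = 27.
G_1 = 27. HB_5(27) = 5^2 + 2. Bump = 38. G_2 = 37.
G_2 = 37. HB_6(37) = 6^2 + 1. Bump = 50. G_3 = 49.

6^2 + 1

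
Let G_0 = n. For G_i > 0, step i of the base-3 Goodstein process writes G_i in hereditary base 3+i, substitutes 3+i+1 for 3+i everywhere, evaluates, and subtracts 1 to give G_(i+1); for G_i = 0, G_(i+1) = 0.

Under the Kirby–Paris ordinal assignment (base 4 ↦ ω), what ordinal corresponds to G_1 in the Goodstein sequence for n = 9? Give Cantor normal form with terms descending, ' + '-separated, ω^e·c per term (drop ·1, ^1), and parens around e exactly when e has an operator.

ω·3 + 3

G_0 = 9. HB_3(9) = 3^2. Bump = 16. G_1 = 15.
G_1 = 15. HB_4(15) = 3·4 + 3. Bump = 18. G_2 = 17.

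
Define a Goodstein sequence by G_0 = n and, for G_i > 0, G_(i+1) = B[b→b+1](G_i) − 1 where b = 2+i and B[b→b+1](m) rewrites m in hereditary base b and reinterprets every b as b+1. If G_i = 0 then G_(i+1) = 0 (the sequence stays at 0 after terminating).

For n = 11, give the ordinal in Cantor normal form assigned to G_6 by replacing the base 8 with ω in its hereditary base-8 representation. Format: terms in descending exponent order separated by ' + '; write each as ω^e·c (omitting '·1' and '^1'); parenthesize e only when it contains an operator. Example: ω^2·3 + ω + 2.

ω^ω·7 + ω^7·7 + ω^6·7 + ω^5·7 + ω^4·7 + ω^3·7 + ω^2·7 + ω·7 + 7

(0) 11|_2 = 2^(2 + 1) + 2 + 1 ↦ 3^(3 + 1) + 3 + 1|_3 = 85 ⇒ 84
(1) 84|_3 = 3^(3 + 1) + 3 ↦ 4^(4 + 1) + 4|_4 = 1028 ⇒ 1027
(2) 1027|_4 = 4^(4 + 1) + 3 ↦ 5^(5 + 1) + 3|_5 = 15628 ⇒ 15627
(3) 15627|_5 = 5^(5 + 1) + 2 ↦ 6^(6 + 1) + 2|_6 = 279938 ⇒ 279937
(4) 279937|_6 = 6^(6 + 1) + 1 ↦ 7^(7 + 1) + 1|_7 = 5764802 ⇒ 5764801
(5) 5764801|_7 = 7^(7 + 1) ↦ 8^(8 + 1)|_8 = 134217728 ⇒ 134217727
(6) 134217727|_8 = 7·8^8 + 7·8^7 + 7·8^6 + 7·8^5 + 7·8^4 + 7·8^3 + 7·8^2 + 7·8 + 7 ↦ 7·9^9 + 7·9^7 + 7·9^6 + 7·9^5 + 7·9^4 + 7·9^3 + 7·9^2 + 7·9 + 7|_9 = 2749609303 ⇒ 2749609302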